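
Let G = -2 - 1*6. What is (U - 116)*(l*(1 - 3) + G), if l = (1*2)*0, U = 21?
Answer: 760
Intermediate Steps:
G = -8 (G = -2 - 6 = -8)
l = 0 (l = 2*0 = 0)
(U - 116)*(l*(1 - 3) + G) = (21 - 116)*(0*(1 - 3) - 8) = -95*(0*(-2) - 8) = -95*(0 - 8) = -95*(-8) = 760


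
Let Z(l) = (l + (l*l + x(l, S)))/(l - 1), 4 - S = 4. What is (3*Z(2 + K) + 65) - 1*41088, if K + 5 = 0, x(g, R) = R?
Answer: -82055/2 ≈ -41028.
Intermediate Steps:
S = 0 (S = 4 - 1*4 = 4 - 4 = 0)
K = -5 (K = -5 + 0 = -5)
Z(l) = (l + l²)/(-1 + l) (Z(l) = (l + (l*l + 0))/(l - 1) = (l + (l² + 0))/(-1 + l) = (l + l²)/(-1 + l))
(3*Z(2 + K) + 65) - 1*41088 = (3*((2 - 5)*(1 + (2 - 5))/(-1 + (2 - 5))) + 65) - 1*41088 = (3*(-3*(1 - 3)/(-1 - 3)) + 65) - 41088 = (3*(-3*(-2)/(-4)) + 65) - 41088 = (3*(-3*(-¼)*(-2)) + 65) - 41088 = (3*(-3/2) + 65) - 41088 = (-9/2 + 65) - 41088 = 121/2 - 41088 = -82055/2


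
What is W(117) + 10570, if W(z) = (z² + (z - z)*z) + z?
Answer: 24376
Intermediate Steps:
W(z) = z + z² (W(z) = (z² + 0*z) + z = (z² + 0) + z = z² + z = z + z²)
W(117) + 10570 = 117*(1 + 117) + 10570 = 117*118 + 10570 = 13806 + 10570 = 24376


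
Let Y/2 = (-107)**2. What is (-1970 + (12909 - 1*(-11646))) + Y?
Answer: 45483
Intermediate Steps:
Y = 22898 (Y = 2*(-107)**2 = 2*11449 = 22898)
(-1970 + (12909 - 1*(-11646))) + Y = (-1970 + (12909 - 1*(-11646))) + 22898 = (-1970 + (12909 + 11646)) + 22898 = (-1970 + 24555) + 22898 = 22585 + 22898 = 45483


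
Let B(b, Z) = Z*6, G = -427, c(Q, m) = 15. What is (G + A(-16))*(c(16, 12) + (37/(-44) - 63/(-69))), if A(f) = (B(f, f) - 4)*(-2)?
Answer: -3462431/1012 ≈ -3421.4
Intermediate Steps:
B(b, Z) = 6*Z
A(f) = 8 - 12*f (A(f) = (6*f - 4)*(-2) = (-4 + 6*f)*(-2) = 8 - 12*f)
(G + A(-16))*(c(16, 12) + (37/(-44) - 63/(-69))) = (-427 + (8 - 12*(-16)))*(15 + (37/(-44) - 63/(-69))) = (-427 + (8 + 192))*(15 + (37*(-1/44) - 63*(-1/69))) = (-427 + 200)*(15 + (-37/44 + 21/23)) = -227*(15 + 73/1012) = -227*15253/1012 = -3462431/1012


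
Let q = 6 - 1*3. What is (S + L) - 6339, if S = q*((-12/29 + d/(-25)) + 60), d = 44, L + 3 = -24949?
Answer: -22560203/725 ≈ -31118.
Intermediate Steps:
L = -24952 (L = -3 - 24949 = -24952)
q = 3 (q = 6 - 3 = 3)
S = 125772/725 (S = 3*((-12/29 + 44/(-25)) + 60) = 3*((-12*1/29 + 44*(-1/25)) + 60) = 3*((-12/29 - 44/25) + 60) = 3*(-1576/725 + 60) = 3*(41924/725) = 125772/725 ≈ 173.48)
(S + L) - 6339 = (125772/725 - 24952) - 6339 = -17964428/725 - 6339 = -22560203/725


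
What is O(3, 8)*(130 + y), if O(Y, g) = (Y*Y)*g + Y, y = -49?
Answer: 6075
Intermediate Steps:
O(Y, g) = Y + g*Y**2 (O(Y, g) = Y**2*g + Y = g*Y**2 + Y = Y + g*Y**2)
O(3, 8)*(130 + y) = (3*(1 + 3*8))*(130 - 49) = (3*(1 + 24))*81 = (3*25)*81 = 75*81 = 6075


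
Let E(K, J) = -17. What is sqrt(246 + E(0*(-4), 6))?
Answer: sqrt(229) ≈ 15.133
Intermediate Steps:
sqrt(246 + E(0*(-4), 6)) = sqrt(246 - 17) = sqrt(229)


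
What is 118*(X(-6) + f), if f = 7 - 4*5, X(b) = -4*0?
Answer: -1534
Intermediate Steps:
X(b) = 0
f = -13 (f = 7 - 20 = -13)
118*(X(-6) + f) = 118*(0 - 13) = 118*(-13) = -1534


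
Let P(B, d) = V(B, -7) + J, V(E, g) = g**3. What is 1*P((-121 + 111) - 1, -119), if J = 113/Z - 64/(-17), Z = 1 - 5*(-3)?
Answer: -90351/272 ≈ -332.17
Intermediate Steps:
Z = 16 (Z = 1 + 15 = 16)
J = 2945/272 (J = 113/16 - 64/(-17) = 113*(1/16) - 64*(-1/17) = 113/16 + 64/17 = 2945/272 ≈ 10.827)
P(B, d) = -90351/272 (P(B, d) = (-7)**3 + 2945/272 = -343 + 2945/272 = -90351/272)
1*P((-121 + 111) - 1, -119) = 1*(-90351/272) = -90351/272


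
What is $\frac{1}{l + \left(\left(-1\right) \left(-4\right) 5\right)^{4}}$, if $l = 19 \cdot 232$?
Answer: $\frac{1}{164408} \approx 6.0824 \cdot 10^{-6}$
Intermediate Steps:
$l = 4408$
$\frac{1}{l + \left(\left(-1\right) \left(-4\right) 5\right)^{4}} = \frac{1}{4408 + \left(\left(-1\right) \left(-4\right) 5\right)^{4}} = \frac{1}{4408 + \left(4 \cdot 5\right)^{4}} = \frac{1}{4408 + 20^{4}} = \frac{1}{4408 + 160000} = \frac{1}{164408}$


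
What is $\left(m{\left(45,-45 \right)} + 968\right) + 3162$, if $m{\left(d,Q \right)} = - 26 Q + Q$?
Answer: $5255$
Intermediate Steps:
$m{\left(d,Q \right)} = - 25 Q$
$\left(m{\left(45,-45 \right)} + 968\right) + 3162 = \left(\left(-25\right) \left(-45\right) + 968\right) + 3162 = \left(1125 + 968\right) + 3162 = 2093 + 3162 = 5255$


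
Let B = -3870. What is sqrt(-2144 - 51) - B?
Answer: 3870 + I*sqrt(2195) ≈ 3870.0 + 46.851*I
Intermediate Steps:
sqrt(-2144 - 51) - B = sqrt(-2144 - 51) - 1*(-3870) = sqrt(-2195) + 3870 = I*sqrt(2195) + 3870 = 3870 + I*sqrt(2195)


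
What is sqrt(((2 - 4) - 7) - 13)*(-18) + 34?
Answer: 34 - 18*I*sqrt(22) ≈ 34.0 - 84.427*I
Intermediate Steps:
sqrt(((2 - 4) - 7) - 13)*(-18) + 34 = sqrt((-2 - 7) - 13)*(-18) + 34 = sqrt(-9 - 13)*(-18) + 34 = sqrt(-22)*(-18) + 34 = (I*sqrt(22))*(-18) + 34 = -18*I*sqrt(22) + 34 = 34 - 18*I*sqrt(22)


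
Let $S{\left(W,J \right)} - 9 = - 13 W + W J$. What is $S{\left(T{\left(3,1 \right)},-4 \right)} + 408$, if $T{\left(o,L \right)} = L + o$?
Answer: $349$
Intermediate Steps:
$S{\left(W,J \right)} = 9 - 13 W + J W$ ($S{\left(W,J \right)} = 9 + \left(- 13 W + W J\right) = 9 + \left(- 13 W + J W\right) = 9 - 13 W + J W$)
$S{\left(T{\left(3,1 \right)},-4 \right)} + 408 = \left(9 - 13 \left(1 + 3\right) - 4 \left(1 + 3\right)\right) + 408 = \left(9 - 52 - 16\right) + 408 = -59 + 408 = 349$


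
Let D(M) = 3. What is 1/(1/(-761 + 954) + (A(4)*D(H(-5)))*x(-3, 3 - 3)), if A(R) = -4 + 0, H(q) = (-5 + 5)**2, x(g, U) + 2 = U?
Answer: 193/4633 ≈ 0.041658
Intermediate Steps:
x(g, U) = -2 + U
H(q) = 0 (H(q) = 0**2 = 0)
A(R) = -4
1/(1/(-761 + 954) + (A(4)*D(H(-5)))*x(-3, 3 - 3)) = 1/(1/(-761 + 954) + (-4*3)*(-2 + (3 - 3))) = 1/(1/193 - 12*(-2 + 0)) = 1/(1/193 - 12*(-2)) = 1/(1/193 + 24) = 1/(4633/193) = 193/4633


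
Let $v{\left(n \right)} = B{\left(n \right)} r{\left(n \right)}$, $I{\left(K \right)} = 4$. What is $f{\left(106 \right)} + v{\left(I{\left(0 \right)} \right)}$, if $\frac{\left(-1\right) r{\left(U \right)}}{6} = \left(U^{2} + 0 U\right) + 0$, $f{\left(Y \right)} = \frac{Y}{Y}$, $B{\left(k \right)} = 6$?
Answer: $-575$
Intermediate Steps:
$f{\left(Y \right)} = 1$
$r{\left(U \right)} = - 6 U^{2}$ ($r{\left(U \right)} = - 6 \left(\left(U^{2} + 0 U\right) + 0\right) = - 6 \left(\left(U^{2} + 0\right) + 0\right) = - 6 \left(U^{2} + 0\right) = - 6 U^{2}$)
$v{\left(n \right)} = - 36 n^{2}$ ($v{\left(n \right)} = 6 \left(- 6 n^{2}\right) = - 36 n^{2}$)
$f{\left(106 \right)} + v{\left(I{\left(0 \right)} \right)} = 1 - 36 \cdot 4^{2} = 1 - 576 = -575$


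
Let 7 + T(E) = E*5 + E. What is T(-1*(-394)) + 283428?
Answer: 285785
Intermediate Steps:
T(E) = -7 + 6*E (T(E) = -7 + (E*5 + E) = -7 + (5*E + E) = -7 + 6*E)
T(-1*(-394)) + 283428 = (-7 + 6*(-1*(-394))) + 283428 = (-7 + 6*394) + 283428 = (-7 + 2364) + 283428 = 2357 + 283428 = 285785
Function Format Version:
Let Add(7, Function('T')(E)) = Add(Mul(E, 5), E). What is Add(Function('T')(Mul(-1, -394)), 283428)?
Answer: 285785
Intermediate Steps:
Function('T')(E) = Add(-7, Mul(6, E)) (Function('T')(E) = Add(-7, Add(Mul(E, 5), E)) = Add(-7, Add(Mul(5, E), E)) = Add(-7, Mul(6, E)))
Add(Function('T')(Mul(-1, -394)), 283428) = Add(Add(-7, Mul(6, Mul(-1, -394))), 283428) = Add(Add(-7, Mul(6, 394)), 283428) = Add(Add(-7, 2364), 283428) = Add(2357, 283428) = 285785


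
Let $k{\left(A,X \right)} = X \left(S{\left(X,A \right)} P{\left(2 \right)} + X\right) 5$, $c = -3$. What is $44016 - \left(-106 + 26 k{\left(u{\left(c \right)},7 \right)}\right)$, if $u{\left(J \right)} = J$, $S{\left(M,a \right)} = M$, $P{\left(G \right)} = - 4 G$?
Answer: $88712$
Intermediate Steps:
$k{\left(A,X \right)} = - 35 X^{2}$ ($k{\left(A,X \right)} = X \left(X \left(\left(-4\right) 2\right) + X\right) 5 = X \left(X \left(-8\right) + X\right) 5 = X \left(- 8 X + X\right) 5 = X \left(- 7 X\right) 5 = - 7 X^{2} \cdot 5 = - 35 X^{2}$)
$44016 - \left(-106 + 26 k{\left(u{\left(c \right)},7 \right)}\right) = 44016 - \left(-106 + 26 \left(- 35 \cdot 7^{2}\right)\right) = 44016 - \left(-106 + 26 \left(\left(-35\right) 49\right)\right) = 44016 - \left(-106 + 26 \left(-1715\right)\right) = 44016 - \left(-106 - 44590\right) = 44016 - -44696 = 44016 + 44696 = 88712$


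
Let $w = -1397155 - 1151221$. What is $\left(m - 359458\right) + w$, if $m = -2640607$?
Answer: $-5548441$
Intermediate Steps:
$w = -2548376$ ($w = -1397155 - 1151221 = -2548376$)
$\left(m - 359458\right) + w = \left(-2640607 - 359458\right) - 2548376 = -3000065 - 2548376 = -5548441$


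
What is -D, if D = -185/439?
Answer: 185/439 ≈ 0.42141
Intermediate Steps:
D = -185/439 (D = -185*1/439 = -185/439 ≈ -0.42141)
-D = -1*(-185/439) = 185/439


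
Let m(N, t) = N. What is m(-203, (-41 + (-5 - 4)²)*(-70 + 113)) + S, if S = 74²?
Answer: 5273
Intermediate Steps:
S = 5476
m(-203, (-41 + (-5 - 4)²)*(-70 + 113)) + S = -203 + 5476 = 5273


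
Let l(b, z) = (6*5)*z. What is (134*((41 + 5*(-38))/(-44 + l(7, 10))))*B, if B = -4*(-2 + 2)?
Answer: 0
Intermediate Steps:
l(b, z) = 30*z
B = 0 (B = -4*0 = 0)
(134*((41 + 5*(-38))/(-44 + l(7, 10))))*B = (134*((41 + 5*(-38))/(-44 + 30*10)))*0 = (134*((41 - 190)/(-44 + 300)))*0 = (134*(-149/256))*0 = -9983/128*0 = 0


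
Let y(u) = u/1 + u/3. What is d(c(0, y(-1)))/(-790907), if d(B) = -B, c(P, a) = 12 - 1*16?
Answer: -4/790907 ≈ -5.0575e-6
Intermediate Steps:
y(u) = 4*u/3 (y(u) = u*1 + u*(1/3) = u + u/3 = 4*u/3)
c(P, a) = -4 (c(P, a) = 12 - 16 = -4)
d(c(0, y(-1)))/(-790907) = -1*(-4)/(-790907) = 4*(-1/790907) = -4/790907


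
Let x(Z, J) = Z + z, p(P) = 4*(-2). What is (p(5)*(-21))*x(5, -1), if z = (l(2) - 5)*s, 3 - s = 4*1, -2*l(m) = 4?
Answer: 2016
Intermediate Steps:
l(m) = -2 (l(m) = -½*4 = -2)
s = -1 (s = 3 - 4 = -1)
p(P) = -8
z = 7 (z = (-2 - 5)*(-1) = -7*(-1) = 7)
x(Z, J) = 7 + Z (x(Z, J) = Z + 7 = 7 + Z)
(p(5)*(-21))*x(5, -1) = (-8*(-21))*(7 + 5) = 168*12 = 2016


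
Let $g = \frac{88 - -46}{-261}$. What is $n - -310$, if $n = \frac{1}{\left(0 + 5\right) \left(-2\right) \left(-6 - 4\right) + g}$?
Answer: $\frac{8049721}{25966} \approx 310.01$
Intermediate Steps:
$g = - \frac{134}{261}$ ($g = \left(88 + 46\right) \left(- \frac{1}{261}\right) = 134 \left(- \frac{1}{261}\right) = - \frac{134}{261} \approx -0.51341$)
$n = \frac{261}{25966}$ ($n = \frac{1}{\left(0 + 5\right) \left(-2\right) \left(-6 - 4\right) - \frac{134}{261}} = \frac{1}{5 \left(-2\right) \left(-10\right) - \frac{134}{261}} = \frac{1}{\left(-10\right) \left(-10\right) - \frac{134}{261}} = \frac{1}{100 - \frac{134}{261}} = \frac{1}{\frac{25966}{261}} = \frac{261}{25966} \approx 0.010052$)
$n - -310 = \frac{261}{25966} - -310 = \frac{261}{25966} + 310 = \frac{8049721}{25966}$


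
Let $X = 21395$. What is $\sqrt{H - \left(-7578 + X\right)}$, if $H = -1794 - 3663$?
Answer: $i \sqrt{19274} \approx 138.83 i$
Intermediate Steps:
$H = -5457$
$\sqrt{H - \left(-7578 + X\right)} = \sqrt{-5457 + \left(7578 - 21395\right)} = \sqrt{-5457 - 13817} = \sqrt{-19274} = i \sqrt{19274}$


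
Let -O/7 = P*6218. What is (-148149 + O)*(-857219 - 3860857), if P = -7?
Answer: -738534590508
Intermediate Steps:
O = 304682 (O = -(-49)*6218 = -7*(-43526) = 304682)
(-148149 + O)*(-857219 - 3860857) = (-148149 + 304682)*(-857219 - 3860857) = 156533*(-4718076) = -738534590508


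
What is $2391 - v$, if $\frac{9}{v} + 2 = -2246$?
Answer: $\frac{5374977}{2248} \approx 2391.0$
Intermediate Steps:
$v = - \frac{9}{2248}$ ($v = \frac{9}{-2 - 2246} = \frac{9}{-2248} = 9 \left(- \frac{1}{2248}\right) = - \frac{9}{2248} \approx -0.0040036$)
$2391 - v = 2391 - - \frac{9}{2248} = 2391 + \frac{9}{2248} = \frac{5374977}{2248}$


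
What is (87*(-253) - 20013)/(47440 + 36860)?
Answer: -3502/7025 ≈ -0.49851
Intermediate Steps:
(87*(-253) - 20013)/(47440 + 36860) = (-22011 - 20013)/84300 = -42024*1/84300 = -3502/7025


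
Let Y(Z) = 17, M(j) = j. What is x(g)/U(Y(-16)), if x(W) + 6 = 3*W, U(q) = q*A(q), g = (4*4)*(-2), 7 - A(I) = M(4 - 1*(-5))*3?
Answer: 3/10 ≈ 0.30000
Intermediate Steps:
A(I) = -20 (A(I) = 7 - (4 - 1*(-5))*3 = 7 - (4 + 5)*3 = 7 - 9*3 = 7 - 1*27 = 7 - 27 = -20)
g = -32 (g = 16*(-2) = -32)
U(q) = -20*q (U(q) = q*(-20) = -20*q)
x(W) = -6 + 3*W
x(g)/U(Y(-16)) = (-6 + 3*(-32))/((-20*17)) = (-6 - 96)/(-340) = -102*(-1/340) = 3/10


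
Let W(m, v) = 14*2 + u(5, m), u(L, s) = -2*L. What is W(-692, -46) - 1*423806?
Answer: -423788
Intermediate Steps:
W(m, v) = 18 (W(m, v) = 14*2 - 2*5 = 28 - 10 = 18)
W(-692, -46) - 1*423806 = 18 - 1*423806 = 18 - 423806 = -423788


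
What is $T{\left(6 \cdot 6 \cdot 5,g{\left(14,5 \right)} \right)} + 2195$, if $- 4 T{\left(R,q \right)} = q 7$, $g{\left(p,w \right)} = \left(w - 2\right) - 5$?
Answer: $\frac{4397}{2} \approx 2198.5$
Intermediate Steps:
$g{\left(p,w \right)} = -7 + w$ ($g{\left(p,w \right)} = \left(-2 + w\right) - 5 = -7 + w$)
$T{\left(R,q \right)} = - \frac{7 q}{4}$ ($T{\left(R,q \right)} = - \frac{q 7}{4} = - \frac{7 q}{4}$)
$T{\left(6 \cdot 6 \cdot 5,g{\left(14,5 \right)} \right)} + 2195 = - \frac{7 \left(-7 + 5\right)}{4} + 2195 = \left(- \frac{7}{4}\right) \left(-2\right) + 2195 = \frac{7}{2} + 2195 = \frac{4397}{2}$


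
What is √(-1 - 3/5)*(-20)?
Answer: -8*I*√10 ≈ -25.298*I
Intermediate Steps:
√(-1 - 3/5)*(-20) = √(-1 - 3*⅕)*(-20) = √(-1 - ⅗)*(-20) = √(-8/5)*(-20) = (2*I*√10/5)*(-20) = -8*I*√10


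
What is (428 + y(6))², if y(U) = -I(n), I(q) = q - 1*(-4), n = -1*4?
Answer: 183184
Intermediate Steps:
n = -4
I(q) = 4 + q (I(q) = q + 4 = 4 + q)
y(U) = 0 (y(U) = -(4 - 4) = -1*0 = 0)
(428 + y(6))² = (428 + 0)² = 428² = 183184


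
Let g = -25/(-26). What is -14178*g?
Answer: -177225/13 ≈ -13633.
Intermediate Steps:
g = 25/26 (g = -25*(-1/26) = 25/26 ≈ 0.96154)
-14178*g = -14178*25/26 = -177225/13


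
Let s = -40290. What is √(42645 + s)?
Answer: √2355 ≈ 48.528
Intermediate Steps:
√(42645 + s) = √(42645 - 40290) = √2355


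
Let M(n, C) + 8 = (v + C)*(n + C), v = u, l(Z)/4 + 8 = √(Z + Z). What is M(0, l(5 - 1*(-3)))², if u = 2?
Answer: 46656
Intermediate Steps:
l(Z) = -32 + 4*√2*√Z (l(Z) = -32 + 4*√(Z + Z) = -32 + 4*√(2*Z) = -32 + 4*(√2*√Z) = -32 + 4*√2*√Z)
v = 2
M(n, C) = -8 + (2 + C)*(C + n) (M(n, C) = -8 + (2 + C)*(n + C) = -8 + (2 + C)*(C + n))
M(0, l(5 - 1*(-3)))² = (-8 + (-32 + 4*√2*√(5 - 1*(-3)))² + 2*(-32 + 4*√2*√(5 - 1*(-3))) + 2*0 + (-32 + 4*√2*√(5 - 1*(-3)))*0)² = (-8 + (-32 + 4*√2*√(5 + 3))² + 2*(-32 + 4*√2*√(5 + 3)) + 0 + (-32 + 4*√2*√(5 + 3))*0)² = (-8 + (-32 + 4*√2*√8)² + 2*(-32 + 4*√2*√8) + 0 + (-32 + 4*√2*√8)*0)² = (-8 + (-32 + 4*√2*(2*√2))² + 2*(-32 + 4*√2*(2*√2)) + 0 + (-32 + 4*√2*(2*√2))*0)² = (-8 + (-32 + 16)² + 2*(-32 + 16) + 0 + (-32 + 16)*0)² = (-8 + (-16)² + 2*(-16) + 0 - 16*0)² = (-8 + 256 - 32 + 0 + 0)² = 216² = 46656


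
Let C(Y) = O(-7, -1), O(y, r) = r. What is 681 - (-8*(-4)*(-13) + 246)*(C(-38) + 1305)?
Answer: 222361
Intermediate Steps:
C(Y) = -1
681 - (-8*(-4)*(-13) + 246)*(C(-38) + 1305) = 681 - (-8*(-4)*(-13) + 246)*(-1 + 1305) = 681 - (32*(-13) + 246)*1304 = 681 - (-416 + 246)*1304 = 681 - (-170)*1304 = 681 - 1*(-221680) = 681 + 221680 = 222361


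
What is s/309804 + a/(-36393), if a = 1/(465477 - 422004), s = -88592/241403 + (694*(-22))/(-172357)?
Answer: -1528302300026432962/1699475204499152590825623 ≈ -8.9928e-7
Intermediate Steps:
s = -11583710340/41607496871 (s = -88592*1/241403 - 15268*(-1/172357) = -88592/241403 + 15268/172357 = -11583710340/41607496871 ≈ -0.27840)
a = 1/43473 ≈ 2.3003e-5
s/309804 + a/(-36393) = -11583710340/41607496871/309804 + (1/43473)/(-36393) = -11583710340/41607496871*1/309804 + (1/43473)*(-1/36393) = -965309195/1074180746718607 - 1/1582112889 = -1528302300026432962/1699475204499152590825623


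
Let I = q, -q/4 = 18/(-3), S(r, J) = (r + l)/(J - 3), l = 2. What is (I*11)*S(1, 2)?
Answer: -792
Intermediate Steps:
S(r, J) = (2 + r)/(-3 + J) (S(r, J) = (r + 2)/(J - 3) = (2 + r)/(-3 + J))
q = 24 (q = -72/(-3) = -72*(-1)/3 = -4*(-6) = 24)
I = 24
(I*11)*S(1, 2) = (24*11)*((2 + 1)/(-3 + 2)) = 264*(3/(-1)) = 264*(-1*3) = 264*(-3) = -792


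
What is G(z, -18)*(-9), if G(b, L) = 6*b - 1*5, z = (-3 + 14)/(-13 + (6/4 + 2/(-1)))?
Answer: 89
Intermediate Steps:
z = -22/27 (z = 11/(-13 + (6*(¼) + 2*(-1))) = 11/(-13 + (3/2 - 2)) = 11/(-13 - ½) = 11/(-27/2) = 11*(-2/27) = -22/27 ≈ -0.81481)
G(b, L) = -5 + 6*b (G(b, L) = 6*b - 5 = -5 + 6*b)
G(z, -18)*(-9) = (-5 + 6*(-22/27))*(-9) = (-5 - 44/9)*(-9) = -89/9*(-9) = 89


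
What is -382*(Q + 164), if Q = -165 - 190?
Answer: 72962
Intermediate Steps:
Q = -355
-382*(Q + 164) = -382*(-355 + 164) = -382*(-191) = 72962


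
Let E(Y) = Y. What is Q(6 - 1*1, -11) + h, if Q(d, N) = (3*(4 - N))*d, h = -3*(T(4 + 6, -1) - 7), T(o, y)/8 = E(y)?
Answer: 270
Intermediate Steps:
T(o, y) = 8*y
h = 45 (h = -3*(8*(-1) - 7) = -3*(-8 - 7) = -3*(-15) = 45)
Q(d, N) = d*(12 - 3*N) (Q(d, N) = (12 - 3*N)*d = d*(12 - 3*N))
Q(6 - 1*1, -11) + h = 3*(6 - 1*1)*(4 - 1*(-11)) + 45 = 3*(6 - 1)*(4 + 11) + 45 = 3*5*15 + 45 = 225 + 45 = 270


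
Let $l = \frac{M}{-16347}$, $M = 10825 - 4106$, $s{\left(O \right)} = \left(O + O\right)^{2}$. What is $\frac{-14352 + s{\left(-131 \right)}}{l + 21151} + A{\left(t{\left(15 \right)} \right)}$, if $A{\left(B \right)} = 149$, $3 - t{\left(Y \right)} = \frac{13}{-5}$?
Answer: $\frac{26202032173}{172874339} \approx 151.57$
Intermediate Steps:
$s{\left(O \right)} = 4 O^{2}$ ($s{\left(O \right)} = \left(2 O\right)^{2} = 4 O^{2}$)
$M = 6719$
$t{\left(Y \right)} = \frac{28}{5}$ ($t{\left(Y \right)} = 3 - \frac{13}{-5} = 3 - 13 \left(- \frac{1}{5}\right) = 3 - - \frac{13}{5} = 3 + \frac{13}{5} = \frac{28}{5}$)
$l = - \frac{6719}{16347}$ ($l = \frac{6719}{-16347} = 6719 \left(- \frac{1}{16347}\right) = - \frac{6719}{16347} \approx -0.41102$)
$\frac{-14352 + s{\left(-131 \right)}}{l + 21151} + A{\left(t{\left(15 \right)} \right)} = \frac{-14352 + 4 \left(-131\right)^{2}}{- \frac{6719}{16347} + 21151} + 149 = \frac{-14352 + 4 \cdot 17161}{\frac{345748678}{16347}} + 149 = \left(-14352 + 68644\right) \frac{16347}{345748678} + 149 = 54292 \cdot \frac{16347}{345748678} + 149 = \frac{443755662}{172874339} + 149 = \frac{26202032173}{172874339}$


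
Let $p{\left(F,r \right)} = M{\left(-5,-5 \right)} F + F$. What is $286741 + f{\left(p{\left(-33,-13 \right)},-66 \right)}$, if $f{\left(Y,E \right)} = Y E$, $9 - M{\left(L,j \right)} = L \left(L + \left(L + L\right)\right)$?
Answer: $145171$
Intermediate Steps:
$M{\left(L,j \right)} = 9 - 3 L^{2}$ ($M{\left(L,j \right)} = 9 - L \left(L + \left(L + L\right)\right) = 9 - L \left(L + 2 L\right) = 9 - L 3 L = 9 - 3 L^{2}$)
$p{\left(F,r \right)} = - 65 F$ ($p{\left(F,r \right)} = \left(9 - 3 \left(-5\right)^{2}\right) F + F = \left(9 - 75\right) F + F = - 66 F + F = - 65 F$)
$f{\left(Y,E \right)} = E Y$
$286741 + f{\left(p{\left(-33,-13 \right)},-66 \right)} = 286741 - 66 \left(\left(-65\right) \left(-33\right)\right) = 286741 - 141570 = 145171$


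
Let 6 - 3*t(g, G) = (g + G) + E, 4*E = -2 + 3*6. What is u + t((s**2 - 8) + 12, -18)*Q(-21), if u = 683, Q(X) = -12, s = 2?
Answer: 635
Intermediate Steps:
E = 4 (E = (-2 + 3*6)/4 = (-2 + 18)/4 = (1/4)*16 = 4)
t(g, G) = 2/3 - G/3 - g/3 (t(g, G) = 2 - ((g + G) + 4)/3 = 2 - ((G + g) + 4)/3 = 2 - (4 + G + g)/3 = 2 + (-4/3 - G/3 - g/3) = 2/3 - G/3 - g/3)
u + t((s**2 - 8) + 12, -18)*Q(-21) = 683 + (2/3 - 1/3*(-18) - ((2**2 - 8) + 12)/3)*(-12) = 683 + (2/3 + 6 - ((4 - 8) + 12)/3)*(-12) = 683 + (2/3 + 6 - (-4 + 12)/3)*(-12) = 683 + (2/3 + 6 - 1/3*8)*(-12) = 683 + (2/3 + 6 - 8/3)*(-12) = 683 + 4*(-12) = 683 - 48 = 635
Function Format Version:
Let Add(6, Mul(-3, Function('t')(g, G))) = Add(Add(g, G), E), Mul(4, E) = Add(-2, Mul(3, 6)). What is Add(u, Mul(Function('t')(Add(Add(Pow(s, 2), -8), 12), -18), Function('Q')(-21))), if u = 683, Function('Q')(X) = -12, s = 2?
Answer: 635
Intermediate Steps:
E = 4 (E = Mul(Rational(1, 4), Add(-2, Mul(3, 6))) = Mul(Rational(1, 4), Add(-2, 18)) = Mul(Rational(1, 4), 16) = 4)
Function('t')(g, G) = Add(Rational(2, 3), Mul(Rational(-1, 3), G), Mul(Rational(-1, 3), g)) (Function('t')(g, G) = Add(2, Mul(Rational(-1, 3), Add(Add(g, G), 4))) = Add(2, Mul(Rational(-1, 3), Add(Add(G, g), 4))) = Add(2, Mul(Rational(-1, 3), Add(4, G, g))) = Add(2, Add(Rational(-4, 3), Mul(Rational(-1, 3), G), Mul(Rational(-1, 3), g))) = Add(Rational(2, 3), Mul(Rational(-1, 3), G), Mul(Rational(-1, 3), g)))
Add(u, Mul(Function('t')(Add(Add(Pow(s, 2), -8), 12), -18), Function('Q')(-21))) = Add(683, Mul(Add(Rational(2, 3), Mul(Rational(-1, 3), -18), Mul(Rational(-1, 3), Add(Add(Pow(2, 2), -8), 12))), -12)) = Add(683, Mul(Add(Rational(2, 3), 6, Mul(Rational(-1, 3), Add(Add(4, -8), 12))), -12)) = Add(683, Mul(Add(Rational(2, 3), 6, Mul(Rational(-1, 3), Add(-4, 12))), -12)) = Add(683, Mul(Add(Rational(2, 3), 6, Mul(Rational(-1, 3), 8)), -12)) = Add(683, Mul(Add(Rational(2, 3), 6, Rational(-8, 3)), -12)) = Add(683, Mul(4, -12)) = Add(683, -48) = 635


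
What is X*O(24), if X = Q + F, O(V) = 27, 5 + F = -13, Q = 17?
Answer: -27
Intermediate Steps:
F = -18 (F = -5 - 13 = -18)
X = -1 (X = 17 - 18 = -1)
X*O(24) = -1*27 = -27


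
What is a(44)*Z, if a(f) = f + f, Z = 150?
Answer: 13200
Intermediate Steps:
a(f) = 2*f
a(44)*Z = (2*44)*150 = 88*150 = 13200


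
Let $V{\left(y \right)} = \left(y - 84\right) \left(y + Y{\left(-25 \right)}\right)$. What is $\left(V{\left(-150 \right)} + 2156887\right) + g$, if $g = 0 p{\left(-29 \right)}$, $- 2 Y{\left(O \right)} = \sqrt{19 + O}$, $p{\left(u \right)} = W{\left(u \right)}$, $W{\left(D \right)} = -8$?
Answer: $2191987 + 117 i \sqrt{6} \approx 2.192 \cdot 10^{6} + 286.59 i$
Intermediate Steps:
$p{\left(u \right)} = -8$
$Y{\left(O \right)} = - \frac{\sqrt{19 + O}}{2}$
$V{\left(y \right)} = \left(-84 + y\right) \left(y - \frac{i \sqrt{6}}{2}\right)$ ($V{\left(y \right)} = \left(y - 84\right) \left(y - \frac{\sqrt{19 - 25}}{2}\right) = \left(-84 + y\right) \left(y - \frac{\sqrt{-6}}{2}\right) = \left(-84 + y\right) \left(y - \frac{i \sqrt{6}}{2}\right)$)
$g = 0$ ($g = 0 \left(-8\right) = 0$)
$\left(V{\left(-150 \right)} + 2156887\right) + g = \left(\left(\left(-150\right)^{2} - -12600 + 42 i \sqrt{6} - \frac{1}{2} i \left(-150\right) \sqrt{6}\right) + 2156887\right) + 0 = \left(\left(22500 + 12600 + 42 i \sqrt{6} + 75 i \sqrt{6}\right) + 2156887\right) + 0 = \left(\left(35100 + 117 i \sqrt{6}\right) + 2156887\right) + 0 = \left(2191987 + 117 i \sqrt{6}\right) + 0 = 2191987 + 117 i \sqrt{6}$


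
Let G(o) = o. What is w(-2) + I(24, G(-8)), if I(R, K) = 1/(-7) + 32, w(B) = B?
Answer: 209/7 ≈ 29.857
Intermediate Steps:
I(R, K) = 223/7 (I(R, K) = -⅐ + 32 = 223/7)
w(-2) + I(24, G(-8)) = -2 + 223/7 = 209/7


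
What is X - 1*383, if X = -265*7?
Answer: -2238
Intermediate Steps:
X = -1855 (X = -1*1855 = -1855)
X - 1*383 = -1855 - 1*383 = -1855 - 383 = -2238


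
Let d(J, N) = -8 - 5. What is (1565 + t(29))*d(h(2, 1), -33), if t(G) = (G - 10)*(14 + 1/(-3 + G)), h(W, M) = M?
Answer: -47625/2 ≈ -23813.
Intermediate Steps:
t(G) = (-10 + G)*(14 + 1/(-3 + G))
d(J, N) = -13
(1565 + t(29))*d(h(2, 1), -33) = (1565 + (410 - 181*29 + 14*29**2)/(-3 + 29))*(-13) = (1565 + (410 - 5249 + 14*841)/26)*(-13) = (1565 + (410 - 5249 + 11774)/26)*(-13) = (1565 + (1/26)*6935)*(-13) = (1565 + 6935/26)*(-13) = (47625/26)*(-13) = -47625/2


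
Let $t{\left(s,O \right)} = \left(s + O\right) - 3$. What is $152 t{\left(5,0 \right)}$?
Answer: $304$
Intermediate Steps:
$t{\left(s,O \right)} = -3 + O + s$ ($t{\left(s,O \right)} = \left(O + s\right) - 3 = -3 + O + s$)
$152 t{\left(5,0 \right)} = 152 \left(-3 + 0 + 5\right) = 152 \cdot 2 = 304$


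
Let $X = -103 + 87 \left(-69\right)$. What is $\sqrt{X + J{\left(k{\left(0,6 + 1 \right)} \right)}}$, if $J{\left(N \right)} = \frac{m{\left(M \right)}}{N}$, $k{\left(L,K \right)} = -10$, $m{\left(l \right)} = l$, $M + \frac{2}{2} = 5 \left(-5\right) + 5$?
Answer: $\frac{i \sqrt{610390}}{10} \approx 78.127 i$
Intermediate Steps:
$M = -21$ ($M = -1 + \left(5 \left(-5\right) + 5\right) = -1 + \left(-25 + 5\right) = -1 - 20 = -21$)
$J{\left(N \right)} = - \frac{21}{N}$
$X = -6106$ ($X = -103 - 6003 = -6106$)
$\sqrt{X + J{\left(k{\left(0,6 + 1 \right)} \right)}} = \sqrt{-6106 - \frac{21}{-10}} = \sqrt{-6106 - - \frac{21}{10}} = \sqrt{-6106 + \frac{21}{10}} = \sqrt{- \frac{61039}{10}} = \frac{i \sqrt{610390}}{10}$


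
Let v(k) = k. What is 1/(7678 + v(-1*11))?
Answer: 1/7667 ≈ 0.00013043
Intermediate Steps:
1/(7678 + v(-1*11)) = 1/(7678 - 1*11) = 1/(7678 - 11) = 1/7667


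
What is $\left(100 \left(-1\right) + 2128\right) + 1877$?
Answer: $3905$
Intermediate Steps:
$\left(100 \left(-1\right) + 2128\right) + 1877 = \left(-100 + 2128\right) + 1877 = 2028 + 1877 = 3905$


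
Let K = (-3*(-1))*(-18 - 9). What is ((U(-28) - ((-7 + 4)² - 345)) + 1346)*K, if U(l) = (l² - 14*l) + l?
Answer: -229230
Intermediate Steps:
K = -81 (K = 3*(-27) = -81)
U(l) = l² - 13*l
((U(-28) - ((-7 + 4)² - 345)) + 1346)*K = ((-28*(-13 - 28) - ((-7 + 4)² - 345)) + 1346)*(-81) = ((-28*(-41) - ((-3)² - 345)) + 1346)*(-81) = ((1148 - (9 - 345)) + 1346)*(-81) = ((1148 - 1*(-336)) + 1346)*(-81) = ((1148 + 336) + 1346)*(-81) = (1484 + 1346)*(-81) = 2830*(-81) = -229230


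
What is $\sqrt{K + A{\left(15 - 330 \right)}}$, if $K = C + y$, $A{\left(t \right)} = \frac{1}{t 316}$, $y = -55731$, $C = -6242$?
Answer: $\frac{i \sqrt{17056711044065}}{16590} \approx 248.94 i$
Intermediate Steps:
$A{\left(t \right)} = \frac{1}{316 t}$ ($A{\left(t \right)} = \frac{1}{t} \frac{1}{316} = \frac{1}{316 t}$)
$K = -61973$ ($K = -6242 - 55731 = -61973$)
$\sqrt{K + A{\left(15 - 330 \right)}} = \sqrt{-61973 + \frac{1}{316 \left(15 - 330\right)}} = \sqrt{-61973 + \frac{1}{316 \left(-315\right)}} = \sqrt{-61973 + \frac{1}{316} \left(- \frac{1}{315}\right)} = \sqrt{-61973 - \frac{1}{99540}} = \sqrt{- \frac{6168792421}{99540}} = \frac{i \sqrt{17056711044065}}{16590}$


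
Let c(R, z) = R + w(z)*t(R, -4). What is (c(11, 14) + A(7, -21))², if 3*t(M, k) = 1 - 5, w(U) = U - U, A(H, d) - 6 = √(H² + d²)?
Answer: 779 + 238*√10 ≈ 1531.6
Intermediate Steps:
A(H, d) = 6 + √(H² + d²)
w(U) = 0
t(M, k) = -4/3 (t(M, k) = (1 - 5)/3 = (⅓)*(-4) = -4/3)
c(R, z) = R (c(R, z) = R + 0*(-4/3) = R + 0 = R)
(c(11, 14) + A(7, -21))² = (11 + (6 + √(7² + (-21)²)))² = (11 + (6 + √(49 + 441)))² = (11 + (6 + √490))² = (11 + (6 + 7*√10))² = (17 + 7*√10)²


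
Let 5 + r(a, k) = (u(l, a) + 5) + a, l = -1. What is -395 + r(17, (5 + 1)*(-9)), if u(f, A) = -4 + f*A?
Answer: -399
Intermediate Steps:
u(f, A) = -4 + A*f
r(a, k) = -4 (r(a, k) = -5 + (((-4 + a*(-1)) + 5) + a) = -5 + (((-4 - a) + 5) + a) = -5 + ((1 - a) + a) = -5 + 1 = -4)
-395 + r(17, (5 + 1)*(-9)) = -395 - 4 = -399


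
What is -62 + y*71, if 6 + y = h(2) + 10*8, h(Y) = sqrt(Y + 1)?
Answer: 5192 + 71*sqrt(3) ≈ 5315.0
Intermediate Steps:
h(Y) = sqrt(1 + Y)
y = 74 + sqrt(3) (y = -6 + (sqrt(1 + 2) + 10*8) = -6 + (sqrt(3) + 80) = -6 + (80 + sqrt(3)) = 74 + sqrt(3) ≈ 75.732)
-62 + y*71 = -62 + (74 + sqrt(3))*71 = -62 + (5254 + 71*sqrt(3)) = 5192 + 71*sqrt(3)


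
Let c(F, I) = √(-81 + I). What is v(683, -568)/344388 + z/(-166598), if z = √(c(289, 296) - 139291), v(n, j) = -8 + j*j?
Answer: 80654/86097 - √(-139291 + √215)/166598 ≈ 0.93678 - 0.0022401*I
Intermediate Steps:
v(n, j) = -8 + j²
z = √(-139291 + √215) (z = √(√(-81 + 296) - 139291) = √(√215 - 139291) = √(-139291 + √215) ≈ 373.2*I)
v(683, -568)/344388 + z/(-166598) = (-8 + (-568)²)/344388 + √(-139291 + √215)/(-166598) = (-8 + 322624)*(1/344388) + √(-139291 + √215)*(-1/166598) = 322616*(1/344388) - √(-139291 + √215)/166598 = 80654/86097 - √(-139291 + √215)/166598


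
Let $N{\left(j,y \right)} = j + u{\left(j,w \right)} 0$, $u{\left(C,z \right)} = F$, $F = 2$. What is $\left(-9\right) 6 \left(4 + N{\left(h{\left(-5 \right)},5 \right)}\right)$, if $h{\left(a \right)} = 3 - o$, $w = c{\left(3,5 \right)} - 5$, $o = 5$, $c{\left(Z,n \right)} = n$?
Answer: $-108$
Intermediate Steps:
$w = 0$ ($w = 5 - 5 = 0$)
$u{\left(C,z \right)} = 2$
$h{\left(a \right)} = -2$ ($h{\left(a \right)} = 3 - 5 = -2$)
$N{\left(j,y \right)} = j$ ($N{\left(j,y \right)} = j + 2 \cdot 0 = j + 0 = j$)
$\left(-9\right) 6 \left(4 + N{\left(h{\left(-5 \right)},5 \right)}\right) = \left(-9\right) 6 \left(4 - 2\right) = \left(-54\right) 2 = -108$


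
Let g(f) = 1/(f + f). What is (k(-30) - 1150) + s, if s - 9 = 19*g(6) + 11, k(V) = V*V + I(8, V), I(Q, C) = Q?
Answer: -2645/12 ≈ -220.42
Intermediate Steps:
g(f) = 1/(2*f)
k(V) = 8 + V² (k(V) = V*V + 8 = V² + 8 = 8 + V²)
s = 259/12 (s = 9 + (19*((½)/6) + 11) = 9 + (19*((½)*(⅙)) + 11) = 9 + (19*(1/12) + 11) = 9 + (19/12 + 11) = 9 + 151/12 = 259/12 ≈ 21.583)
(k(-30) - 1150) + s = ((8 + (-30)²) - 1150) + 259/12 = ((8 + 900) - 1150) + 259/12 = (908 - 1150) + 259/12 = -242 + 259/12 = -2645/12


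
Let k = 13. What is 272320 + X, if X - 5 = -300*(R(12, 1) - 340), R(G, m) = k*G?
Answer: 327525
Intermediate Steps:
R(G, m) = 13*G
X = 55205 (X = 5 - 300*(13*12 - 340) = 5 - 300*(156 - 340) = 5 - 300*(-184) = 5 + 55200 = 55205)
272320 + X = 272320 + 55205 = 327525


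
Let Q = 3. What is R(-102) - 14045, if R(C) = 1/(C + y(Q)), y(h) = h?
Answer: -1390456/99 ≈ -14045.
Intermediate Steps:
R(C) = 1/(3 + C) (R(C) = 1/(C + 3) = 1/(3 + C))
R(-102) - 14045 = 1/(3 - 102) - 14045 = 1/(-99) - 14045 = -1/99 - 14045 = -1390456/99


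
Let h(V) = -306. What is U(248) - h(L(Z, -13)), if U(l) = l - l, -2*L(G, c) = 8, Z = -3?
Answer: 306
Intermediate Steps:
L(G, c) = -4 (L(G, c) = -½*8 = -4)
U(l) = 0
U(248) - h(L(Z, -13)) = 0 - 1*(-306) = 0 + 306 = 306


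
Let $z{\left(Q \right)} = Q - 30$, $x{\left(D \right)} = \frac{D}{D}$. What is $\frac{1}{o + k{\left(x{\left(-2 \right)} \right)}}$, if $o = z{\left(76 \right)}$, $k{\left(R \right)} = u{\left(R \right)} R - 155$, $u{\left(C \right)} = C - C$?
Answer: $- \frac{1}{109} \approx -0.0091743$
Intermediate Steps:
$u{\left(C \right)} = 0$
$x{\left(D \right)} = 1$
$z{\left(Q \right)} = -30 + Q$ ($z{\left(Q \right)} = Q - 30 = -30 + Q$)
$k{\left(R \right)} = -155$ ($k{\left(R \right)} = 0 R - 155 = 0 - 155 = -155$)
$o = 46$ ($o = -30 + 76 = 46$)
$\frac{1}{o + k{\left(x{\left(-2 \right)} \right)}} = \frac{1}{46 - 155} = \frac{1}{-109} = - \frac{1}{109}$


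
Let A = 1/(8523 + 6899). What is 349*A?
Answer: 349/15422 ≈ 0.022630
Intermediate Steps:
A = 1/15422 ≈ 6.4842e-5
349*A = 349*(1/15422) = 349/15422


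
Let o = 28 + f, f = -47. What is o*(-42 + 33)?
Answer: 171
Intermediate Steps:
o = -19 (o = 28 - 47 = -19)
o*(-42 + 33) = -19*(-42 + 33) = -19*(-9) = 171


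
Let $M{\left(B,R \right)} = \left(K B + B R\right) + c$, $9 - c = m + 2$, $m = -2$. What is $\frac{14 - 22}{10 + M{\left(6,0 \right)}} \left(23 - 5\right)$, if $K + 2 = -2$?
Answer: $\frac{144}{5} \approx 28.8$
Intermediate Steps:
$K = -4$ ($K = -2 - 2 = -4$)
$c = 9$ ($c = 9 - \left(-2 + 2\right) = 9 - 0 = 9 + 0 = 9$)
$M{\left(B,R \right)} = 9 - 4 B + B R$ ($M{\left(B,R \right)} = \left(- 4 B + B R\right) + 9 = 9 - 4 B + B R$)
$\frac{14 - 22}{10 + M{\left(6,0 \right)}} \left(23 - 5\right) = \frac{14 - 22}{10 + \left(9 - 24 + 6 \cdot 0\right)} \left(23 - 5\right) = - \frac{8}{10 + \left(9 - 24 + 0\right)} 18 = - \frac{8}{10 - 15} \cdot 18 = - \frac{8}{-5} \cdot 18 = \left(-8\right) \left(- \frac{1}{5}\right) 18 = \frac{8}{5} \cdot 18 = \frac{144}{5}$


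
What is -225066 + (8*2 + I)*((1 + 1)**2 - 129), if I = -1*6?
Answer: -226316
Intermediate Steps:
I = -6
-225066 + (8*2 + I)*((1 + 1)**2 - 129) = -225066 + (8*2 - 6)*((1 + 1)**2 - 129) = -225066 + (16 - 6)*(2**2 - 129) = -225066 + 10*(4 - 129) = -225066 + 10*(-125) = -225066 - 1250 = -226316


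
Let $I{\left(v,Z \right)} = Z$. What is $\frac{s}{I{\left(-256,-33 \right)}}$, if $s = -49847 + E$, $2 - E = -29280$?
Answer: $\frac{6855}{11} \approx 623.18$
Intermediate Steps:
$E = 29282$ ($E = 2 - -29280 = 2 + 29280 = 29282$)
$s = -20565$ ($s = -49847 + 29282 = -20565$)
$\frac{s}{I{\left(-256,-33 \right)}} = - \frac{20565}{-33} = \left(-20565\right) \left(- \frac{1}{33}\right) = \frac{6855}{11}$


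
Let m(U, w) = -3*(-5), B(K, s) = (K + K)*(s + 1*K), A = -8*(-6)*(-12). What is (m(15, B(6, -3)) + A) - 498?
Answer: -1059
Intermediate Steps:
A = -576 (A = 48*(-12) = -576)
B(K, s) = 2*K*(K + s) (B(K, s) = (2*K)*(s + K) = (2*K)*(K + s) = 2*K*(K + s))
m(U, w) = 15
(m(15, B(6, -3)) + A) - 498 = (15 - 576) - 498 = -561 - 498 = -1059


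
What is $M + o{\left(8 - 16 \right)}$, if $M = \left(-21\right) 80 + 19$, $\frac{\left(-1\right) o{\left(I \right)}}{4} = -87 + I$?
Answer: $-1281$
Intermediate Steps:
$o{\left(I \right)} = 348 - 4 I$ ($o{\left(I \right)} = - 4 \left(-87 + I\right) = 348 - 4 I$)
$M = -1661$ ($M = -1680 + 19 = -1661$)
$M + o{\left(8 - 16 \right)} = -1661 + \left(348 - 4 \left(8 - 16\right)\right) = -1661 + \left(348 - -32\right) = -1661 + \left(348 + 32\right) = -1661 + 380 = -1281$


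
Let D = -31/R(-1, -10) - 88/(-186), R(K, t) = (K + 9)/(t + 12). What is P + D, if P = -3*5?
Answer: -8287/372 ≈ -22.277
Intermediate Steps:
R(K, t) = (9 + K)/(12 + t)
P = -15
D = -2707/372 (D = -31*(12 - 10)/(9 - 1) - 88/(-186) = -31/(8/2) - 88*(-1/186) = -31/((1/2)*8) + 44/93 = -31/4 + 44/93 = -2707/372 ≈ -7.2769)
P + D = -15 - 2707/372 = -8287/372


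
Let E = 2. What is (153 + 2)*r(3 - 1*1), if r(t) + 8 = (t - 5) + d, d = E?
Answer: -1395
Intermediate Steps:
d = 2
r(t) = -11 + t (r(t) = -8 + ((t - 5) + 2) = -8 + ((-5 + t) + 2) = -8 + (-3 + t) = -11 + t)
(153 + 2)*r(3 - 1*1) = (153 + 2)*(-11 + (3 - 1*1)) = 155*(-11 + (3 - 1)) = 155*(-11 + 2) = 155*(-9) = -1395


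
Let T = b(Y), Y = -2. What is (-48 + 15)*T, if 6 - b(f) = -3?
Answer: -297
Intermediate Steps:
b(f) = 9 (b(f) = 6 - 1*(-3) = 6 + 3 = 9)
T = 9
(-48 + 15)*T = (-48 + 15)*9 = -33*9 = -297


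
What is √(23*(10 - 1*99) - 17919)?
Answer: I*√19966 ≈ 141.3*I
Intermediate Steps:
√(23*(10 - 1*99) - 17919) = √(23*(10 - 99) - 17919) = √(23*(-89) - 17919) = √(-2047 - 17919) = √(-19966) = I*√19966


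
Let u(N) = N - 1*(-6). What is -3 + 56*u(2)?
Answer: 445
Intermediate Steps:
u(N) = 6 + N (u(N) = N + 6 = 6 + N)
-3 + 56*u(2) = -3 + 56*(6 + 2) = -3 + 56*8 = -3 + 448 = 445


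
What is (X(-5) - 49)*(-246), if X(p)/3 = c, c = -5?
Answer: 15744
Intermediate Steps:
X(p) = -15 (X(p) = 3*(-5) = -15)
(X(-5) - 49)*(-246) = (-15 - 49)*(-246) = -64*(-246) = 15744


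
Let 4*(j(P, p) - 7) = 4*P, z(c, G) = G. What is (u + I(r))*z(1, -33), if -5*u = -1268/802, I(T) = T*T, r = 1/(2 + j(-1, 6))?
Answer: -1405173/128320 ≈ -10.951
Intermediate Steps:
j(P, p) = 7 + P (j(P, p) = 7 + (4*P)/4 = 7 + P)
r = ⅛ (r = 1/(2 + (7 - 1)) = 1/(2 + 6) = 1/8 = ⅛ ≈ 0.12500)
I(T) = T²
u = 634/2005 (u = -(-1268)/(5*802) = -⅕*(-634/401) = 634/2005 ≈ 0.31621)
(u + I(r))*z(1, -33) = (634/2005 + (⅛)²)*(-33) = (634/2005 + 1/64)*(-33) = (42581/128320)*(-33) = -1405173/128320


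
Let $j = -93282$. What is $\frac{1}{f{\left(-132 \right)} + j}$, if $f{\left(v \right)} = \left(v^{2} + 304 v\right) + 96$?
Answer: $- \frac{1}{115890} \approx -8.6289 \cdot 10^{-6}$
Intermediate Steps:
$f{\left(v \right)} = 96 + v^{2} + 304 v$
$\frac{1}{f{\left(-132 \right)} + j} = \frac{1}{\left(96 + \left(-132\right)^{2} + 304 \left(-132\right)\right) - 93282} = \frac{1}{\left(96 + 17424 - 40128\right) - 93282} = \frac{1}{-22608 - 93282} = \frac{1}{-115890} = - \frac{1}{115890}$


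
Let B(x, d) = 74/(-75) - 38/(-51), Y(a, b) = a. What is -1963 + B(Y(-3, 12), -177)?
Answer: -2503133/1275 ≈ -1963.2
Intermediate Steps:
B(x, d) = -308/1275 (B(x, d) = 74*(-1/75) - 38*(-1/51) = -74/75 + 38/51 = -308/1275)
-1963 + B(Y(-3, 12), -177) = -1963 - 308/1275 = -2503133/1275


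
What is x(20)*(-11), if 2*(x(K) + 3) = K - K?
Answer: 33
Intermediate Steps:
x(K) = -3 (x(K) = -3 + (K - K)/2 = -3 + (½)*0 = -3 + 0 = -3)
x(20)*(-11) = -3*(-11) = 33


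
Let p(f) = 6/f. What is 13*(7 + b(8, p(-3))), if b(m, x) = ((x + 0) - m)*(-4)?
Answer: 611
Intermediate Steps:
b(m, x) = -4*x + 4*m (b(m, x) = (x - m)*(-4) = -4*x + 4*m)
13*(7 + b(8, p(-3))) = 13*(7 + (-24/(-3) + 4*8)) = 13*(7 + (-24*(-1)/3 + 32)) = 13*(7 + (-4*(-2) + 32)) = 13*(7 + (8 + 32)) = 13*(7 + 40) = 13*47 = 611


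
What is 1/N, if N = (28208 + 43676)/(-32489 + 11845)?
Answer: -5161/17971 ≈ -0.28718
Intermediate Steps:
N = -17971/5161 (N = 71884/(-20644) = 71884*(-1/20644) = -17971/5161 ≈ -3.4821)
1/N = 1/(-17971/5161) = -5161/17971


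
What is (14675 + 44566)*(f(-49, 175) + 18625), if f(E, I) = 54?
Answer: 1106562639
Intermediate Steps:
(14675 + 44566)*(f(-49, 175) + 18625) = (14675 + 44566)*(54 + 18625) = 59241*18679 = 1106562639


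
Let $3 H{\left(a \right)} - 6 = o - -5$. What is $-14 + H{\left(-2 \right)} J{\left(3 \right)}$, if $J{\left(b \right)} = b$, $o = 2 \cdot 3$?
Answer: $3$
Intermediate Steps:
$o = 6$
$H{\left(a \right)} = \frac{17}{3}$ ($H{\left(a \right)} = 2 + \frac{6 - -5}{3} = 2 + \frac{6 + 5}{3} = 2 + \frac{1}{3} \cdot 11 = 2 + \frac{11}{3} = \frac{17}{3}$)
$-14 + H{\left(-2 \right)} J{\left(3 \right)} = -14 + \frac{17}{3} \cdot 3 = -14 + 17 = 3$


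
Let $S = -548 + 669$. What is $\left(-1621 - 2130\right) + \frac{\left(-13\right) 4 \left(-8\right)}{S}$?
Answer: $- \frac{453455}{121} \approx -3747.6$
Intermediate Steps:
$S = 121$
$\left(-1621 - 2130\right) + \frac{\left(-13\right) 4 \left(-8\right)}{S} = \left(-1621 - 2130\right) + \frac{\left(-13\right) 4 \left(-8\right)}{121} = -3751 + \left(-52\right) \left(-8\right) \frac{1}{121} = -3751 + 416 \cdot \frac{1}{121} = -3751 + \frac{416}{121} = - \frac{453455}{121}$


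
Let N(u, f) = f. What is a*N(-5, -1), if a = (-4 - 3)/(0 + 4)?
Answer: 7/4 ≈ 1.7500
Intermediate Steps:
a = -7/4 ≈ -1.7500
a*N(-5, -1) = -7/4*(-1) = 7/4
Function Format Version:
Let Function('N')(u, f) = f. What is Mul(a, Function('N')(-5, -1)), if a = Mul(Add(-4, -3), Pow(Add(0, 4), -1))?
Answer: Rational(7, 4) ≈ 1.7500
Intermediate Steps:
a = Rational(-7, 4) (a = Mul(-7, Pow(4, -1)) = Mul(-7, Rational(1, 4)) = Rational(-7, 4) ≈ -1.7500)
Mul(a, Function('N')(-5, -1)) = Mul(Rational(-7, 4), -1) = Rational(7, 4)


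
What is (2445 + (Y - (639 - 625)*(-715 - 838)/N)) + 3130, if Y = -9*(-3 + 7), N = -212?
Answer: 576263/106 ≈ 5436.4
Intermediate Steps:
Y = -36 (Y = -9*4 = -36)
(2445 + (Y - (639 - 625)*(-715 - 838)/N)) + 3130 = (2445 + (-36 - (639 - 625)*(-715 - 838)/(-212))) + 3130 = (2445 + (-36 - 14*(-1553)*(-1)/212)) + 3130 = (2445 + (-36 - (-21742)*(-1)/212)) + 3130 = (2445 + (-36 - 1*10871/106)) + 3130 = (2445 + (-36 - 10871/106)) + 3130 = (2445 - 14687/106) + 3130 = 244483/106 + 3130 = 576263/106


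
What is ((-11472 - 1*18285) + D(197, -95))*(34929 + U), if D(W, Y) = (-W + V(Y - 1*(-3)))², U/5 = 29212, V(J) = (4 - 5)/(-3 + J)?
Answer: 14778995425419/9025 ≈ 1.6376e+9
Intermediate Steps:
V(J) = -1/(-3 + J)
U = 146060 (U = 5*29212 = 146060)
D(W, Y) = (-W - 1/Y)² (D(W, Y) = (-W - 1/(-3 + (Y - 1*(-3))))² = (-W - 1/(-3 + (Y + 3)))² = (-W - 1/(-3 + (3 + Y)))² = (-W - 1/Y)²)
((-11472 - 1*18285) + D(197, -95))*(34929 + U) = ((-11472 - 1*18285) + (1 + 197*(-95))²/(-95)²)*(34929 + 146060) = ((-11472 - 18285) + (1 - 18715)²/9025)*180989 = (-29757 + (1/9025)*(-18714)²)*180989 = (-29757 + (1/9025)*350213796)*180989 = (-29757 + 350213796/9025)*180989 = (81656871/9025)*180989 = 14778995425419/9025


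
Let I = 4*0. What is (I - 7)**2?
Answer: 49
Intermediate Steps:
I = 0
(I - 7)**2 = (0 - 7)**2 = (-7)**2 = 49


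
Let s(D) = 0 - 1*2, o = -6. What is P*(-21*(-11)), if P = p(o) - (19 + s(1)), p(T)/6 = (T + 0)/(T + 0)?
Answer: -2541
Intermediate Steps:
s(D) = -2 (s(D) = 0 - 2 = -2)
p(T) = 6 (p(T) = 6*((T + 0)/(T + 0)) = 6*(T/T) = 6*1 = 6)
P = -11 (P = 6 - (19 - 2) = 6 - 1*17 = 6 - 17 = -11)
P*(-21*(-11)) = -(-231)*(-11) = -11*231 = -2541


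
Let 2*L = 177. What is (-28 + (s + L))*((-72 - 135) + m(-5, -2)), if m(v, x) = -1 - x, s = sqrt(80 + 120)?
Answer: -12463 - 2060*sqrt(2) ≈ -15376.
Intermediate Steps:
L = 177/2 (L = (1/2)*177 = 177/2 ≈ 88.500)
s = 10*sqrt(2) (s = sqrt(200) = 10*sqrt(2) ≈ 14.142)
(-28 + (s + L))*((-72 - 135) + m(-5, -2)) = (-28 + (10*sqrt(2) + 177/2))*((-72 - 135) + (-1 - 1*(-2))) = (-28 + (177/2 + 10*sqrt(2)))*(-207 + (-1 + 2)) = (121/2 + 10*sqrt(2))*(-207 + 1) = (121/2 + 10*sqrt(2))*(-206) = -12463 - 2060*sqrt(2)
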